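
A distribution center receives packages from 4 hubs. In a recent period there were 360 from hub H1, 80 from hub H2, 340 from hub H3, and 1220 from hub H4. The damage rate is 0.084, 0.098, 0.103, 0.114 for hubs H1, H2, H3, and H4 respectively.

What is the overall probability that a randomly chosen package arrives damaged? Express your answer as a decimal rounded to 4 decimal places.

P(D) ≈ 0.1061

Total: 360 + 80 + 340 + 1220 = 2000.
P(H1) = 360/2000 = 0.18. P(H2) = 80/2000 = 0.04. P(H3) = 340/2000 = 0.17. P(H4) = 1220/2000 = 0.61.
Using total probability over the partition,
P(D) = P(D|H1)·P(H1) + P(D|H2)·P(H2) + P(D|H3)·P(H3) + P(D|H4)·P(H4)
      = 0.084·0.18 + 0.098·0.04 + 0.103·0.17 + 0.114·0.61
      = 0.01512 + 0.00392 + 0.01751 + 0.06954 = 0.10609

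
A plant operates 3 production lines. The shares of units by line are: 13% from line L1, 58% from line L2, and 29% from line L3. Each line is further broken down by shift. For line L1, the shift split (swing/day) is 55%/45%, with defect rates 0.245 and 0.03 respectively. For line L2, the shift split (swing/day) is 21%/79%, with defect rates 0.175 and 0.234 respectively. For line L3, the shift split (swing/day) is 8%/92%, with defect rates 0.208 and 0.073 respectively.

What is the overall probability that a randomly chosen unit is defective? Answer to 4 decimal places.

0.1721

P(D|L1) = 0.55·0.245 + 0.45·0.03 = 0.13475 + 0.0135 = 0.14825
P(D|L2) = 0.21·0.175 + 0.79·0.234 = 0.03675 + 0.18486 = 0.22161
P(D|L3) = 0.08·0.208 + 0.92·0.073 = 0.01664 + 0.06716 = 0.0838
By total probability over the outer partition,
P(D) = 0.13·0.14825 + 0.58·0.22161 + 0.29·0.0838
      = 0.0192725 + 0.1285338 + 0.024302 = 0.1721083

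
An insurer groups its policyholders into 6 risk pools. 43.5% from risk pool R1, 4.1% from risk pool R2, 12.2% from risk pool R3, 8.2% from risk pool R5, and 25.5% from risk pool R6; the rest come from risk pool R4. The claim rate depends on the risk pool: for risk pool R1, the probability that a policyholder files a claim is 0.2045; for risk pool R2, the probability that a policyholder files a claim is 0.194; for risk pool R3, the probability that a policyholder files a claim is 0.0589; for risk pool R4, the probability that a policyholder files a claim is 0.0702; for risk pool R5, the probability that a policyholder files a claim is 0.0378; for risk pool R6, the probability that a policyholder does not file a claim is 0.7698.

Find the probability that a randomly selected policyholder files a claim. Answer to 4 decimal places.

P(R4) = 1 − (0.435 + 0.041 + 0.122 + 0.082 + 0.255) = 0.065.
P(C|R6) = 1 − 0.7698 = 0.2302.
Using total probability over the partition,
P(C) = P(C|R1)·P(R1) + P(C|R2)·P(R2) + P(C|R3)·P(R3) + P(C|R4)·P(R4) + P(C|R5)·P(R5) + P(C|R6)·P(R6)
      = 0.2045·0.435 + 0.194·0.041 + 0.0589·0.122 + 0.0702·0.065 + 0.0378·0.082 + 0.2302·0.255
      = 0.0889575 + 0.007954 + 0.0071858 + 0.004563 + 0.0030996 + 0.058701 = 0.1704609

0.1705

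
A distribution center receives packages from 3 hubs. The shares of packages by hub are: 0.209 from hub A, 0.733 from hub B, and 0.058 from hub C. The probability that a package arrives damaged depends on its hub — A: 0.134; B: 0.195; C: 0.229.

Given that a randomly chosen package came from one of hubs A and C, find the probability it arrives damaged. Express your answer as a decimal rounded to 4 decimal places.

Let S = {A, C}.
P(S) = 0.209 + 0.058 = 0.267.
P(D ∩ S) = 0.134·0.209 + 0.229·0.058 = 0.028006 + 0.013282 = 0.041288.
P(D | S) = 0.041288 / 0.267 = 0.154637…

P(D|S) ≈ 0.1546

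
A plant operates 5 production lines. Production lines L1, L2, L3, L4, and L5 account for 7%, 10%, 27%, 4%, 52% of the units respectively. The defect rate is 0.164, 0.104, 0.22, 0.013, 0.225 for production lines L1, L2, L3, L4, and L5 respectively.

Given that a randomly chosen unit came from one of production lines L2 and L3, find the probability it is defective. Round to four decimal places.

Let S = {L2, L3}.
P(S) = 0.1 + 0.27 = 0.37.
P(D ∩ S) = 0.104·0.1 + 0.22·0.27 = 0.0104 + 0.0594 = 0.0698.
P(D | S) = 0.0698 / 0.37 = 0.188649…

0.1886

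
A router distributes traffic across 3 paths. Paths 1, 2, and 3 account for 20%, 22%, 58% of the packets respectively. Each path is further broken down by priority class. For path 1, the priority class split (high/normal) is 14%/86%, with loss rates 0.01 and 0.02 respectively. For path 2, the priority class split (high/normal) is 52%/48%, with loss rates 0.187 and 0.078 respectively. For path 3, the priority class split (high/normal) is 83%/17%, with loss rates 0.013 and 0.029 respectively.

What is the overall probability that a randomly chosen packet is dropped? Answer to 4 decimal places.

P(L) ≈ 0.0425

P(L|1) = 0.14·0.01 + 0.86·0.02 = 0.0014 + 0.0172 = 0.0186
P(L|2) = 0.52·0.187 + 0.48·0.078 = 0.09724 + 0.03744 = 0.13468
P(L|3) = 0.83·0.013 + 0.17·0.029 = 0.01079 + 0.00493 = 0.01572
Then overall,
P(L) = 0.2·0.0186 + 0.22·0.13468 + 0.58·0.01572
      = 0.00372 + 0.0296296 + 0.0091176 = 0.0424672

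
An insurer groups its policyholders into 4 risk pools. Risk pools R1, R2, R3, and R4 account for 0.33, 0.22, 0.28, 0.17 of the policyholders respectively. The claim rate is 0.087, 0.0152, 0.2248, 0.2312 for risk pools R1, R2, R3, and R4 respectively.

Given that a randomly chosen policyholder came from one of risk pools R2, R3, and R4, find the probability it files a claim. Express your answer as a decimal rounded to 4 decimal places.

0.1576

Let S = {R2, R3, R4}.
P(S) = 0.22 + 0.28 + 0.17 = 0.67.
P(C ∩ S) = 0.0152·0.22 + 0.2248·0.28 + 0.2312·0.17 = 0.003344 + 0.062944 + 0.039304 = 0.105592.
P(C | S) = 0.105592 / 0.67 = 0.157600…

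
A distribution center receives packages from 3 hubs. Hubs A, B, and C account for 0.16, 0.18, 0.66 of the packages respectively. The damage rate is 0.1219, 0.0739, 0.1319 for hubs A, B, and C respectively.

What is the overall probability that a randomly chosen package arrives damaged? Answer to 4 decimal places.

P(D) ≈ 0.1199

P(D) = P(D|A)·P(A) + P(D|B)·P(B) + P(D|C)·P(C)
      = 0.1219·0.16 + 0.0739·0.18 + 0.1319·0.66
      = 0.019504 + 0.013302 + 0.087054 = 0.11986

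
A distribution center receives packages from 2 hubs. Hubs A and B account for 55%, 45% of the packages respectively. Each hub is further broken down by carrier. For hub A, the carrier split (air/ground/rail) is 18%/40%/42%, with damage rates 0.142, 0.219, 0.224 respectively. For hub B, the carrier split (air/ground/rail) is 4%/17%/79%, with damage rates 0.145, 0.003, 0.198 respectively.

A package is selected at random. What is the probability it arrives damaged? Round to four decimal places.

P(D) ≈ 0.1872

P(D|A) = 0.18·0.142 + 0.4·0.219 + 0.42·0.224 = 0.02556 + 0.0876 + 0.09408 = 0.20724
P(D|B) = 0.04·0.145 + 0.17·0.003 + 0.79·0.198 = 0.0058 + 0.00051 + 0.15642 = 0.16273
By total probability over the outer partition,
P(D) = 0.55·0.20724 + 0.45·0.16273
      = 0.113982 + 0.0732285 = 0.1872105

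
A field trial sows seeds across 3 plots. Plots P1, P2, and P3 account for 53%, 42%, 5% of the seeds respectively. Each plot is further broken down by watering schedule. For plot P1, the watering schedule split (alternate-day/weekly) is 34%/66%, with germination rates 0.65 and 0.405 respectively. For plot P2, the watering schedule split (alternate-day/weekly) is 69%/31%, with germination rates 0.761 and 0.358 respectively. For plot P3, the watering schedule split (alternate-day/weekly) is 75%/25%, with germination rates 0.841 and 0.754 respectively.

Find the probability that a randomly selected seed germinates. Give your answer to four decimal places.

P(G) ≈ 0.5669

P(G|P1) = 0.34·0.65 + 0.66·0.405 = 0.221 + 0.2673 = 0.4883
P(G|P2) = 0.69·0.761 + 0.31·0.358 = 0.52509 + 0.11098 = 0.63607
P(G|P3) = 0.75·0.841 + 0.25·0.754 = 0.63075 + 0.1885 = 0.81925
By total probability over the outer partition,
P(G) = 0.53·0.4883 + 0.42·0.63607 + 0.05·0.81925
      = 0.258799 + 0.2671494 + 0.0409625 = 0.5669109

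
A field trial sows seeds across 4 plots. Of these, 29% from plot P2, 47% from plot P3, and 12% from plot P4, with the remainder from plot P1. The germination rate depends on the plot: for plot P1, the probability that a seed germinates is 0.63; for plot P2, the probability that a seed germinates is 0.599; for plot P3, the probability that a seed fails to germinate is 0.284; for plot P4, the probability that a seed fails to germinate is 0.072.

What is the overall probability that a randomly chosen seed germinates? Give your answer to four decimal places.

P(P1) = 1 − (0.29 + 0.47 + 0.12) = 0.12.
P(G|P3) = 1 − 0.284 = 0.716.
P(G|P4) = 1 − 0.072 = 0.928.
P(G) = P(G|P1)·P(P1) + P(G|P2)·P(P2) + P(G|P3)·P(P3) + P(G|P4)·P(P4)
      = 0.63·0.12 + 0.599·0.29 + 0.716·0.47 + 0.928·0.12
      = 0.0756 + 0.17371 + 0.33652 + 0.11136 = 0.69719

0.6972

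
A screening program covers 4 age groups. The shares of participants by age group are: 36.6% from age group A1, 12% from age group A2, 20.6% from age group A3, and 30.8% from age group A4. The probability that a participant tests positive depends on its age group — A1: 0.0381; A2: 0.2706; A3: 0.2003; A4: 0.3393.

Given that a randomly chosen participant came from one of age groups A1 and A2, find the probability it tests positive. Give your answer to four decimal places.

0.0955

Let S = {A1, A2}.
P(S) = 0.366 + 0.12 = 0.486.
P(T ∩ S) = 0.0381·0.366 + 0.2706·0.12 = 0.0139446 + 0.032472 = 0.0464166.
P(T | S) = 0.0464166 / 0.486 = 0.095507…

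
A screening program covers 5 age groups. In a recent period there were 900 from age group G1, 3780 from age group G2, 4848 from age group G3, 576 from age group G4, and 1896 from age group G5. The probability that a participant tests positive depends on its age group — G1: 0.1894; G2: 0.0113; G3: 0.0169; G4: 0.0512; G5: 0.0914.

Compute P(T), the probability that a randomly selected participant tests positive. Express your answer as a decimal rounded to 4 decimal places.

Total: 900 + 3780 + 4848 + 576 + 1896 = 12000.
P(G1) = 900/12000 = 0.075. P(G2) = 3780/12000 = 0.315. P(G3) = 4848/12000 = 0.404. P(G4) = 576/12000 = 0.048. P(G5) = 1896/12000 = 0.158.
P(T) = P(T|G1)·P(G1) + P(T|G2)·P(G2) + P(T|G3)·P(G3) + P(T|G4)·P(G4) + P(T|G5)·P(G5)
      = 0.1894·0.075 + 0.0113·0.315 + 0.0169·0.404 + 0.0512·0.048 + 0.0914·0.158
      = 0.014205 + 0.0035595 + 0.0068276 + 0.0024576 + 0.0144412 = 0.0414909

P(T) ≈ 0.0415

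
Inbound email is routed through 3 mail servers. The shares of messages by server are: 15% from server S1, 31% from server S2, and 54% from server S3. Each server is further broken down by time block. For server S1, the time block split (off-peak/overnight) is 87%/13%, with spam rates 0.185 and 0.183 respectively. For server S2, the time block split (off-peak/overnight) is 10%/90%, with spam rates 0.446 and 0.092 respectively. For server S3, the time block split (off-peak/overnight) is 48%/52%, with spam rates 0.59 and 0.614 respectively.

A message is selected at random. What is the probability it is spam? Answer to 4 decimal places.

P(S) ≈ 0.3925

P(S|S1) = 0.87·0.185 + 0.13·0.183 = 0.16095 + 0.02379 = 0.18474
P(S|S2) = 0.1·0.446 + 0.9·0.092 = 0.0446 + 0.0828 = 0.1274
P(S|S3) = 0.48·0.59 + 0.52·0.614 = 0.2832 + 0.31928 = 0.60248
Then overall,
P(S) = 0.15·0.18474 + 0.31·0.1274 + 0.54·0.60248
      = 0.027711 + 0.039494 + 0.3253392 = 0.3925442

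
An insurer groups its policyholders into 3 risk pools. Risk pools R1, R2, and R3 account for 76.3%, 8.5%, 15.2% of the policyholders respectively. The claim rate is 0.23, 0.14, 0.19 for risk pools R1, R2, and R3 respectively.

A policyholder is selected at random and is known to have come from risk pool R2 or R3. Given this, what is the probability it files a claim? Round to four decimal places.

0.1721

Let S = {R2, R3}.
P(S) = 0.085 + 0.152 = 0.237.
P(C ∩ S) = 0.14·0.085 + 0.19·0.152 = 0.0119 + 0.02888 = 0.04078.
P(C | S) = 0.04078 / 0.237 = 0.172068…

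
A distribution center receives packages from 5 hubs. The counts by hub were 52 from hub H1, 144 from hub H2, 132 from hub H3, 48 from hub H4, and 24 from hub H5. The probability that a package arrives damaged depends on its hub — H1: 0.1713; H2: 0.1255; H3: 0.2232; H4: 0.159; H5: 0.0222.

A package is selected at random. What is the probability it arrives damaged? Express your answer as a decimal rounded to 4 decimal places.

Total: 52 + 144 + 132 + 48 + 24 = 400.
P(H1) = 52/400 = 0.13. P(H2) = 144/400 = 0.36. P(H3) = 132/400 = 0.33. P(H4) = 48/400 = 0.12. P(H5) = 24/400 = 0.06.
P(D) = P(D|H1)·P(H1) + P(D|H2)·P(H2) + P(D|H3)·P(H3) + P(D|H4)·P(H4) + P(D|H5)·P(H5)
      = 0.1713·0.13 + 0.1255·0.36 + 0.2232·0.33 + 0.159·0.12 + 0.0222·0.06
      = 0.022269 + 0.04518 + 0.073656 + 0.01908 + 0.001332 = 0.161517

0.1615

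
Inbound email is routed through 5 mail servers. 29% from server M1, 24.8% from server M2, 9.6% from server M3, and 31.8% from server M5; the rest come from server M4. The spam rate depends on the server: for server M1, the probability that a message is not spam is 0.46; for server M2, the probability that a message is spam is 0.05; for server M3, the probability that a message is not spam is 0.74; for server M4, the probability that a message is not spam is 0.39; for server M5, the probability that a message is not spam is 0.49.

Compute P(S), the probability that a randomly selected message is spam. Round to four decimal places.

0.3854

P(M4) = 1 − (0.29 + 0.248 + 0.096 + 0.318) = 0.048.
P(S|M1) = 1 − 0.46 = 0.54.
P(S|M3) = 1 − 0.74 = 0.26.
P(S|M4) = 1 − 0.39 = 0.61.
P(S|M5) = 1 − 0.49 = 0.51.
P(S) = P(S|M1)·P(M1) + P(S|M2)·P(M2) + P(S|M3)·P(M3) + P(S|M4)·P(M4) + P(S|M5)·P(M5)
      = 0.54·0.29 + 0.05·0.248 + 0.26·0.096 + 0.61·0.048 + 0.51·0.318
      = 0.1566 + 0.0124 + 0.02496 + 0.02928 + 0.16218 = 0.38542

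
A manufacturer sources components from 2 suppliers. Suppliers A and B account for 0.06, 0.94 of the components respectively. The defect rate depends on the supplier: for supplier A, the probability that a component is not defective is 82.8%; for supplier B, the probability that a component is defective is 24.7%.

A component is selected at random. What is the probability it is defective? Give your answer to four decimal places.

P(D|A) = 1 − 0.828 = 0.172.
P(D) = P(D|A)·P(A) + P(D|B)·P(B)
      = 0.172·0.06 + 0.247·0.94
      = 0.01032 + 0.23218 = 0.2425

0.2425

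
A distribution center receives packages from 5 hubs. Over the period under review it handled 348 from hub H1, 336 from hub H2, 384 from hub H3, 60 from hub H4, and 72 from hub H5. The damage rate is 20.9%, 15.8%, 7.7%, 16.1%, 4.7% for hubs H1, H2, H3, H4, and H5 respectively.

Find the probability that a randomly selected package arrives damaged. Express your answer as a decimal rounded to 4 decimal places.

Total: 348 + 336 + 384 + 60 + 72 = 1200.
P(H1) = 348/1200 = 0.29. P(H2) = 336/1200 = 0.28. P(H3) = 384/1200 = 0.32. P(H4) = 60/1200 = 0.05. P(H5) = 72/1200 = 0.06.
P(D) = P(D|H1)·P(H1) + P(D|H2)·P(H2) + P(D|H3)·P(H3) + P(D|H4)·P(H4) + P(D|H5)·P(H5)
      = 0.209·0.29 + 0.158·0.28 + 0.077·0.32 + 0.161·0.05 + 0.047·0.06
      = 0.06061 + 0.04424 + 0.02464 + 0.00805 + 0.00282 = 0.14036

0.1404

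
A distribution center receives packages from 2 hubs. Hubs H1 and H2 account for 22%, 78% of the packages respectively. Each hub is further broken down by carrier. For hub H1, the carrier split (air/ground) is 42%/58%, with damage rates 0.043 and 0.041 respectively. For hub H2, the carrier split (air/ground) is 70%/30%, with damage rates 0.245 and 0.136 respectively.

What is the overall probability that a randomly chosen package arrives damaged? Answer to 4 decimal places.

0.1748

P(D|H1) = 0.42·0.043 + 0.58·0.041 = 0.01806 + 0.02378 = 0.04184
P(D|H2) = 0.7·0.245 + 0.3·0.136 = 0.1715 + 0.0408 = 0.2123
Then overall,
P(D) = 0.22·0.04184 + 0.78·0.2123
      = 0.0092048 + 0.165594 = 0.1747988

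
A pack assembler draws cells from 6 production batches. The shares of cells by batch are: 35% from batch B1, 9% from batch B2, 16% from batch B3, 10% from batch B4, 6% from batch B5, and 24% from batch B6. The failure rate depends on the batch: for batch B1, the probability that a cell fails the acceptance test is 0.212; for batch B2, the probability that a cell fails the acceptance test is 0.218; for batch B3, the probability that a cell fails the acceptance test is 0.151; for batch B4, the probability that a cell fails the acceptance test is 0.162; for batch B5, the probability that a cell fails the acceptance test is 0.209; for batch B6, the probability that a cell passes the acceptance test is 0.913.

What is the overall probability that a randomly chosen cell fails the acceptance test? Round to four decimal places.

P(F) ≈ 0.1676

P(F|B6) = 1 − 0.913 = 0.087.
P(F) = P(F|B1)·P(B1) + P(F|B2)·P(B2) + P(F|B3)·P(B3) + P(F|B4)·P(B4) + P(F|B5)·P(B5) + P(F|B6)·P(B6)
      = 0.212·0.35 + 0.218·0.09 + 0.151·0.16 + 0.162·0.1 + 0.209·0.06 + 0.087·0.24
      = 0.0742 + 0.01962 + 0.02416 + 0.0162 + 0.01254 + 0.02088 = 0.1676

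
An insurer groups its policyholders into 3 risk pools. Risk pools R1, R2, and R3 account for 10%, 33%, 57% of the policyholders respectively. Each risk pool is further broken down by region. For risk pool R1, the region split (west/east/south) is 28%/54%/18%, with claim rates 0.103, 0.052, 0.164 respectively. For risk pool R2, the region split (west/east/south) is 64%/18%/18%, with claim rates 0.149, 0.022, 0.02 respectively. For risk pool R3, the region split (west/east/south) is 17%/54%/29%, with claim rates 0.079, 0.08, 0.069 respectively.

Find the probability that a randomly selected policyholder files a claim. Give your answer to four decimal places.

0.0863

P(C|R1) = 0.28·0.103 + 0.54·0.052 + 0.18·0.164 = 0.02884 + 0.02808 + 0.02952 = 0.08644
P(C|R2) = 0.64·0.149 + 0.18·0.022 + 0.18·0.02 = 0.09536 + 0.00396 + 0.0036 = 0.10292
P(C|R3) = 0.17·0.079 + 0.54·0.08 + 0.29·0.069 = 0.01343 + 0.0432 + 0.02001 = 0.07664
Then overall,
P(C) = 0.1·0.08644 + 0.33·0.10292 + 0.57·0.07664
      = 0.008644 + 0.0339636 + 0.0436848 = 0.0862924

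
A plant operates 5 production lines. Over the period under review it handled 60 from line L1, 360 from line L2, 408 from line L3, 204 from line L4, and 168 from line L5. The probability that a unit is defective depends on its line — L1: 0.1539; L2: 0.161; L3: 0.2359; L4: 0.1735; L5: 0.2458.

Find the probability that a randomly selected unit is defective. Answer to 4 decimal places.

Total: 60 + 360 + 408 + 204 + 168 = 1200.
P(L1) = 60/1200 = 0.05. P(L2) = 360/1200 = 0.3. P(L3) = 408/1200 = 0.34. P(L4) = 204/1200 = 0.17. P(L5) = 168/1200 = 0.14.
P(D) = P(D|L1)·P(L1) + P(D|L2)·P(L2) + P(D|L3)·P(L3) + P(D|L4)·P(L4) + P(D|L5)·P(L5)
      = 0.1539·0.05 + 0.161·0.3 + 0.2359·0.34 + 0.1735·0.17 + 0.2458·0.14
      = 0.007695 + 0.0483 + 0.080206 + 0.029495 + 0.034412 = 0.200108

0.2001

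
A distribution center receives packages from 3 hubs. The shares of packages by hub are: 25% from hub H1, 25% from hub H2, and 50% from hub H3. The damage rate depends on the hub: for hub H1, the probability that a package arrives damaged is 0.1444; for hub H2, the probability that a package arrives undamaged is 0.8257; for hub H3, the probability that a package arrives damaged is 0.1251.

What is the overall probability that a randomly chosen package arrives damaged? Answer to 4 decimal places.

P(D|H2) = 1 − 0.8257 = 0.1743.
Using total probability over the partition,
P(D) = P(D|H1)·P(H1) + P(D|H2)·P(H2) + P(D|H3)·P(H3)
      = 0.1444·0.25 + 0.1743·0.25 + 0.1251·0.5
      = 0.0361 + 0.043575 + 0.06255 = 0.142225

0.1422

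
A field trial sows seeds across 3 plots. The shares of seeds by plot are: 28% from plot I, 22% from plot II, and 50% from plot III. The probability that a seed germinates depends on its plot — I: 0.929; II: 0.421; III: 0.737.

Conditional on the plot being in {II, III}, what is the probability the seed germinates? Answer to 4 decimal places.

0.6404

Let S = {II, III}.
P(S) = 0.22 + 0.5 = 0.72.
P(G ∩ S) = 0.421·0.22 + 0.737·0.5 = 0.09262 + 0.3685 = 0.46112.
P(G | S) = 0.46112 / 0.72 = 0.640444…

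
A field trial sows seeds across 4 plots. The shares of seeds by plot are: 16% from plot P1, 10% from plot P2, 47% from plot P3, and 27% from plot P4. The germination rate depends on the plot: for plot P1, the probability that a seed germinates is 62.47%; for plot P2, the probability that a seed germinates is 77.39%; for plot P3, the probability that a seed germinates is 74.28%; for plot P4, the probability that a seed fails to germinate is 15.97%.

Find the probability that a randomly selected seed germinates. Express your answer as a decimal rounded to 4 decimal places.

P(G) ≈ 0.7533

P(G|P4) = 1 − 0.1597 = 0.8403.
P(G) = P(G|P1)·P(P1) + P(G|P2)·P(P2) + P(G|P3)·P(P3) + P(G|P4)·P(P4)
      = 0.6247·0.16 + 0.7739·0.1 + 0.7428·0.47 + 0.8403·0.27
      = 0.099952 + 0.07739 + 0.349116 + 0.226881 = 0.753339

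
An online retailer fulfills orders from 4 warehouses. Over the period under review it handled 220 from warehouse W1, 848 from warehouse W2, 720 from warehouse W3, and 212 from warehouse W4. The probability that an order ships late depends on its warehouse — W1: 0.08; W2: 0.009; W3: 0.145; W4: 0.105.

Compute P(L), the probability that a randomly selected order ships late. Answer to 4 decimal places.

Total: 220 + 848 + 720 + 212 = 2000.
P(W1) = 220/2000 = 0.11. P(W2) = 848/2000 = 0.424. P(W3) = 720/2000 = 0.36. P(W4) = 212/2000 = 0.106.
P(L) = P(L|W1)·P(W1) + P(L|W2)·P(W2) + P(L|W3)·P(W3) + P(L|W4)·P(W4)
      = 0.08·0.11 + 0.009·0.424 + 0.145·0.36 + 0.105·0.106
      = 0.0088 + 0.003816 + 0.0522 + 0.01113 = 0.075946

0.0759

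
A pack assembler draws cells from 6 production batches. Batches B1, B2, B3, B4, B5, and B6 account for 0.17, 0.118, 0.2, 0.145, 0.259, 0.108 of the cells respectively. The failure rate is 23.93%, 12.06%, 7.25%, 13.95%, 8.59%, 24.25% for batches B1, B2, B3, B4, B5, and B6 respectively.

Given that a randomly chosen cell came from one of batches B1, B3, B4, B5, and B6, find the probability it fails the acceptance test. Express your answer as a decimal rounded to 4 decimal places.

Let S = {B1, B3, B4, B5, B6}.
P(S) = 0.17 + 0.2 + 0.145 + 0.259 + 0.108 = 0.882.
P(F ∩ S) = 0.2393·0.17 + 0.0725·0.2 + 0.1395·0.145 + 0.0859·0.259 + 0.2425·0.108 = 0.040681 + 0.0145 + 0.0202275 + 0.0222481 + 0.02619 = 0.1238466.
P(F | S) = 0.1238466 / 0.882 = 0.140416…

0.1404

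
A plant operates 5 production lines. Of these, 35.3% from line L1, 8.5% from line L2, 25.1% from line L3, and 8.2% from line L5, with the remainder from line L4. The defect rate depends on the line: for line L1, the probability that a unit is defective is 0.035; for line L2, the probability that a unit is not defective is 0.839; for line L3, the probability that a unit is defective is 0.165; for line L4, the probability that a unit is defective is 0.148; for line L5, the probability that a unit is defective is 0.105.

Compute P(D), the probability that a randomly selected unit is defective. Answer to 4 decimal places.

P(L4) = 1 − (0.353 + 0.085 + 0.251 + 0.082) = 0.229.
P(D|L2) = 1 − 0.839 = 0.161.
P(D) = P(D|L1)·P(L1) + P(D|L2)·P(L2) + P(D|L3)·P(L3) + P(D|L4)·P(L4) + P(D|L5)·P(L5)
      = 0.035·0.353 + 0.161·0.085 + 0.165·0.251 + 0.148·0.229 + 0.105·0.082
      = 0.012355 + 0.013685 + 0.041415 + 0.033892 + 0.00861 = 0.109957

0.1100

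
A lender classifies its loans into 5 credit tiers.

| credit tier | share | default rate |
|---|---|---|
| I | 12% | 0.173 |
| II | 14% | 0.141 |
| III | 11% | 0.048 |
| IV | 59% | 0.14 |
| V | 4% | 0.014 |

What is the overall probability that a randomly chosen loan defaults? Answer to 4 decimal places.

P(D) ≈ 0.1289

P(D) = P(D|I)·P(I) + P(D|II)·P(II) + P(D|III)·P(III) + P(D|IV)·P(IV) + P(D|V)·P(V)
      = 0.173·0.12 + 0.141·0.14 + 0.048·0.11 + 0.14·0.59 + 0.014·0.04
      = 0.02076 + 0.01974 + 0.00528 + 0.0826 + 0.00056 = 0.12894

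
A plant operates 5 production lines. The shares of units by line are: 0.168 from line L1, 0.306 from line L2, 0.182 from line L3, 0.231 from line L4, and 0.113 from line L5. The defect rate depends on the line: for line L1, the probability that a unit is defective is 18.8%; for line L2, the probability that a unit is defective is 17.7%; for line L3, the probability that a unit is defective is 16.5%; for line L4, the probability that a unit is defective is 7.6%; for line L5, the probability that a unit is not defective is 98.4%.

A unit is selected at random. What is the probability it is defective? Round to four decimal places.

0.1351

P(D|L5) = 1 − 0.984 = 0.016.
Summing over the partition,
P(D) = P(D|L1)·P(L1) + P(D|L2)·P(L2) + P(D|L3)·P(L3) + P(D|L4)·P(L4) + P(D|L5)·P(L5)
      = 0.188·0.168 + 0.177·0.306 + 0.165·0.182 + 0.076·0.231 + 0.016·0.113
      = 0.031584 + 0.054162 + 0.03003 + 0.017556 + 0.001808 = 0.13514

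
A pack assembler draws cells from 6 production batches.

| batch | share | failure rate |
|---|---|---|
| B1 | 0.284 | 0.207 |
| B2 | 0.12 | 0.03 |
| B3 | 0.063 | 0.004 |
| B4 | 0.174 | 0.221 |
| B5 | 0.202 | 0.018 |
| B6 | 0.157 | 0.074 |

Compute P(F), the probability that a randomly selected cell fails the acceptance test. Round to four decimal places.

0.1163

P(F) = P(F|B1)·P(B1) + P(F|B2)·P(B2) + P(F|B3)·P(B3) + P(F|B4)·P(B4) + P(F|B5)·P(B5) + P(F|B6)·P(B6)
      = 0.207·0.284 + 0.03·0.12 + 0.004·0.063 + 0.221·0.174 + 0.018·0.202 + 0.074·0.157
      = 0.058788 + 0.0036 + 0.000252 + 0.038454 + 0.003636 + 0.011618 = 0.116348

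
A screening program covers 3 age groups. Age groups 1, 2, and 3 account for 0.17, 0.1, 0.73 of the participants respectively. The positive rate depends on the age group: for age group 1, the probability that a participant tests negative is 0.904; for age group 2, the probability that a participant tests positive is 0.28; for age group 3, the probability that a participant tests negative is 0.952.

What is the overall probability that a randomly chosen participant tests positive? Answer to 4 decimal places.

P(T|1) = 1 − 0.904 = 0.096.
P(T|3) = 1 − 0.952 = 0.048.
P(T) = P(T|1)·P(1) + P(T|2)·P(2) + P(T|3)·P(3)
      = 0.096·0.17 + 0.28·0.1 + 0.048·0.73
      = 0.01632 + 0.028 + 0.03504 = 0.07936

P(T) ≈ 0.0794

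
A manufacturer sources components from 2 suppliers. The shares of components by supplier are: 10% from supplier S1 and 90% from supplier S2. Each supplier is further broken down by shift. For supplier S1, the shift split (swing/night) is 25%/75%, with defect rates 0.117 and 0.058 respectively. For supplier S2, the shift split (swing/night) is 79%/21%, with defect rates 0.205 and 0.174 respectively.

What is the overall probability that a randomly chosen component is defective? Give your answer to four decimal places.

P(D|S1) = 0.25·0.117 + 0.75·0.058 = 0.02925 + 0.0435 = 0.07275
P(D|S2) = 0.79·0.205 + 0.21·0.174 = 0.16195 + 0.03654 = 0.19849
By total probability over the outer partition,
P(D) = 0.1·0.07275 + 0.9·0.19849
      = 0.007275 + 0.178641 = 0.185916

0.1859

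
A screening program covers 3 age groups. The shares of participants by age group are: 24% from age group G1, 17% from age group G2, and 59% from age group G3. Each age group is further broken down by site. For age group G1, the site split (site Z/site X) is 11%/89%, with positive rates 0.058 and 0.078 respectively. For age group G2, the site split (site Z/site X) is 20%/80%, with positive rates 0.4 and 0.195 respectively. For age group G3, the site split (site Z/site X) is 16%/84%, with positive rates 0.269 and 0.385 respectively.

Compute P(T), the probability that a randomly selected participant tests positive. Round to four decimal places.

P(T|G1) = 0.11·0.058 + 0.89·0.078 = 0.00638 + 0.06942 = 0.0758
P(T|G2) = 0.2·0.4 + 0.8·0.195 = 0.08 + 0.156 = 0.236
P(T|G3) = 0.16·0.269 + 0.84·0.385 = 0.04304 + 0.3234 = 0.36644
Then overall,
P(T) = 0.24·0.0758 + 0.17·0.236 + 0.59·0.36644
      = 0.018192 + 0.04012 + 0.2161996 = 0.2745116

0.2745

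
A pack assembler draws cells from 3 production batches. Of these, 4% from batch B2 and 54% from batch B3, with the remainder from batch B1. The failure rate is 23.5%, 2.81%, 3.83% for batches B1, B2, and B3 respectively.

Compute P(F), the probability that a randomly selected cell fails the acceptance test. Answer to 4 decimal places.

P(B1) = 1 − (0.04 + 0.54) = 0.42.
P(F) = P(F|B1)·P(B1) + P(F|B2)·P(B2) + P(F|B3)·P(B3)
      = 0.235·0.42 + 0.0281·0.04 + 0.0383·0.54
      = 0.0987 + 0.001124 + 0.020682 = 0.120506

P(F) ≈ 0.1205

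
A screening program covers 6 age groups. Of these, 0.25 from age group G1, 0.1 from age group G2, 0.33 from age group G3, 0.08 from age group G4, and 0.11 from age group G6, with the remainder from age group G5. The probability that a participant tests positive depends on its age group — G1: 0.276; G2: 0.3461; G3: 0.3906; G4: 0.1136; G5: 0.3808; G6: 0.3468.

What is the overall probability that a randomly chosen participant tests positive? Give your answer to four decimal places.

0.3292

P(G5) = 1 − (0.25 + 0.1 + 0.33 + 0.08 + 0.11) = 0.13.
P(T) = P(T|G1)·P(G1) + P(T|G2)·P(G2) + P(T|G3)·P(G3) + P(T|G4)·P(G4) + P(T|G5)·P(G5) + P(T|G6)·P(G6)
      = 0.276·0.25 + 0.3461·0.1 + 0.3906·0.33 + 0.1136·0.08 + 0.3808·0.13 + 0.3468·0.11
      = 0.069 + 0.03461 + 0.128898 + 0.009088 + 0.049504 + 0.038148 = 0.329248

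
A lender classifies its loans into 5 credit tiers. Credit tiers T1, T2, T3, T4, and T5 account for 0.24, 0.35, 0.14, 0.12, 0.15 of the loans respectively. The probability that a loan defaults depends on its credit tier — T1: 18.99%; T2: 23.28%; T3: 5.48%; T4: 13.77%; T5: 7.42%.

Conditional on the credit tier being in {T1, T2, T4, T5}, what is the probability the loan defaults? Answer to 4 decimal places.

P(D|S) ≈ 0.1799

Let S = {T1, T2, T4, T5}.
P(S) = 0.24 + 0.35 + 0.12 + 0.15 = 0.86.
P(D ∩ S) = 0.1899·0.24 + 0.2328·0.35 + 0.1377·0.12 + 0.0742·0.15 = 0.045576 + 0.08148 + 0.016524 + 0.01113 = 0.15471.
P(D | S) = 0.15471 / 0.86 = 0.179895…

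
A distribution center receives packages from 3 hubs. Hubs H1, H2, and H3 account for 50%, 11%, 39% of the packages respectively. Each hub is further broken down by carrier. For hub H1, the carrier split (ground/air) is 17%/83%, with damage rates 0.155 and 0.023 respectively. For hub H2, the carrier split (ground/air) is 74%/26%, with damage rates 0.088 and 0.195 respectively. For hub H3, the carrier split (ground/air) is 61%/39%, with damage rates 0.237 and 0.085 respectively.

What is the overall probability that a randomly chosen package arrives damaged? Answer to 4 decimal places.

P(D|H1) = 0.17·0.155 + 0.83·0.023 = 0.02635 + 0.01909 = 0.04544
P(D|H2) = 0.74·0.088 + 0.26·0.195 = 0.06512 + 0.0507 = 0.11582
P(D|H3) = 0.61·0.237 + 0.39·0.085 = 0.14457 + 0.03315 = 0.17772
Then overall,
P(D) = 0.5·0.04544 + 0.11·0.11582 + 0.39·0.17772
      = 0.02272 + 0.0127402 + 0.0693108 = 0.104771

P(D) ≈ 0.1048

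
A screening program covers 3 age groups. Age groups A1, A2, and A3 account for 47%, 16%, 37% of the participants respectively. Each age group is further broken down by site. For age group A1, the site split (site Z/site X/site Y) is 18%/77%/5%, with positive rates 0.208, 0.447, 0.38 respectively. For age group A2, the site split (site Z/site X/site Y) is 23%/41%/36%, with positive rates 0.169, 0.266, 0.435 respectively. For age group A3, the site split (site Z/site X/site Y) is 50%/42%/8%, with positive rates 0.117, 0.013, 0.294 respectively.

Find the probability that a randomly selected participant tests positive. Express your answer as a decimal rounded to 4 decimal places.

P(T) ≈ 0.2694

P(T|A1) = 0.18·0.208 + 0.77·0.447 + 0.05·0.38 = 0.03744 + 0.34419 + 0.019 = 0.40063
P(T|A2) = 0.23·0.169 + 0.41·0.266 + 0.36·0.435 = 0.03887 + 0.10906 + 0.1566 = 0.30453
P(T|A3) = 0.5·0.117 + 0.42·0.013 + 0.08·0.294 = 0.0585 + 0.00546 + 0.02352 = 0.08748
By total probability over the outer partition,
P(T) = 0.47·0.40063 + 0.16·0.30453 + 0.37·0.08748
      = 0.1882961 + 0.0487248 + 0.0323676 = 0.2693885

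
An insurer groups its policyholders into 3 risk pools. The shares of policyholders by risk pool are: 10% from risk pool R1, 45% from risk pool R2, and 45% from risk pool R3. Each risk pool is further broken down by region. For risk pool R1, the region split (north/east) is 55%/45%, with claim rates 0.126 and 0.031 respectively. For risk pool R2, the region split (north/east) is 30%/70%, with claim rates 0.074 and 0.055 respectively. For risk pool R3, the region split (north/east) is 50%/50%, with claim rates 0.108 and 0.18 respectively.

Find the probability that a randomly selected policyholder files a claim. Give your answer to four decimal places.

P(C) ≈ 0.1004

P(C|R1) = 0.55·0.126 + 0.45·0.031 = 0.0693 + 0.01395 = 0.08325
P(C|R2) = 0.3·0.074 + 0.7·0.055 = 0.0222 + 0.0385 = 0.0607
P(C|R3) = 0.5·0.108 + 0.5·0.18 = 0.054 + 0.09 = 0.144
Then overall,
P(C) = 0.1·0.08325 + 0.45·0.0607 + 0.45·0.144
      = 0.008325 + 0.027315 + 0.0648 = 0.10044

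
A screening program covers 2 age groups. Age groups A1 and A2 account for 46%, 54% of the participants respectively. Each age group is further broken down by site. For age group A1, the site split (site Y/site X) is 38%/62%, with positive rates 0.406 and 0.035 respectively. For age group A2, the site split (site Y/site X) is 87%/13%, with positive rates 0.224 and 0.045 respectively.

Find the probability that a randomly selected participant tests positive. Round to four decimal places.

P(T|A1) = 0.38·0.406 + 0.62·0.035 = 0.15428 + 0.0217 = 0.17598
P(T|A2) = 0.87·0.224 + 0.13·0.045 = 0.19488 + 0.00585 = 0.20073
By total probability over the outer partition,
P(T) = 0.46·0.17598 + 0.54·0.20073
      = 0.0809508 + 0.1083942 = 0.189345

0.1893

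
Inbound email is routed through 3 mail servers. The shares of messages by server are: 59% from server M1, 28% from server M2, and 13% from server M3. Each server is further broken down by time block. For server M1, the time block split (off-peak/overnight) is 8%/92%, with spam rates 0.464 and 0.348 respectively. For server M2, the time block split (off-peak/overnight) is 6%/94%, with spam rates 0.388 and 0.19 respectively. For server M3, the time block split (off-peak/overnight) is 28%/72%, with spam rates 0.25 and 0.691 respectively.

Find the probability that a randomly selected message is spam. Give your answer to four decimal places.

P(S|M1) = 0.08·0.464 + 0.92·0.348 = 0.03712 + 0.32016 = 0.35728
P(S|M2) = 0.06·0.388 + 0.94·0.19 = 0.02328 + 0.1786 = 0.20188
P(S|M3) = 0.28·0.25 + 0.72·0.691 = 0.07 + 0.49752 = 0.56752
By total probability over the outer partition,
P(S) = 0.59·0.35728 + 0.28·0.20188 + 0.13·0.56752
      = 0.2107952 + 0.0565264 + 0.0737776 = 0.3410992

P(S) ≈ 0.3411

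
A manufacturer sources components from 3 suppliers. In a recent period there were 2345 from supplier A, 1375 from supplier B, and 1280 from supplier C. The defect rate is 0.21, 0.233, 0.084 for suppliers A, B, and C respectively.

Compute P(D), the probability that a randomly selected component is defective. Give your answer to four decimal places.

Total: 2345 + 1375 + 1280 = 5000.
P(A) = 2345/5000 = 0.469. P(B) = 1375/5000 = 0.275. P(C) = 1280/5000 = 0.256.
By the law of total probability,
P(D) = P(D|A)·P(A) + P(D|B)·P(B) + P(D|C)·P(C)
      = 0.21·0.469 + 0.233·0.275 + 0.084·0.256
      = 0.09849 + 0.064075 + 0.021504 = 0.184069

0.1841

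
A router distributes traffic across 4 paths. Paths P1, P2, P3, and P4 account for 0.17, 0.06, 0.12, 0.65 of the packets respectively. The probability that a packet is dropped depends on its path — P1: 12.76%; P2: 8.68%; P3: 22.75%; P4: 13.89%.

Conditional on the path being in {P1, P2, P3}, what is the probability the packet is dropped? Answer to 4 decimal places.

Let S = {P1, P2, P3}.
P(S) = 0.17 + 0.06 + 0.12 = 0.35.
P(L ∩ S) = 0.1276·0.17 + 0.0868·0.06 + 0.2275·0.12 = 0.021692 + 0.005208 + 0.0273 = 0.0542.
P(L | S) = 0.0542 / 0.35 = 0.154857…

0.1549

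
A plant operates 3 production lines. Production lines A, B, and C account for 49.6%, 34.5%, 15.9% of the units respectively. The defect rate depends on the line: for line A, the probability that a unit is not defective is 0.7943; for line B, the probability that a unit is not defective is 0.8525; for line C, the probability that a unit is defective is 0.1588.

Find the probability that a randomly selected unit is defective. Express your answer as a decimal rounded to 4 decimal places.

0.1782

P(D|A) = 1 − 0.7943 = 0.2057.
P(D|B) = 1 − 0.8525 = 0.1475.
Summing over the partition,
P(D) = P(D|A)·P(A) + P(D|B)·P(B) + P(D|C)·P(C)
      = 0.2057·0.496 + 0.1475·0.345 + 0.1588·0.159
      = 0.1020272 + 0.0508875 + 0.0252492 = 0.1781639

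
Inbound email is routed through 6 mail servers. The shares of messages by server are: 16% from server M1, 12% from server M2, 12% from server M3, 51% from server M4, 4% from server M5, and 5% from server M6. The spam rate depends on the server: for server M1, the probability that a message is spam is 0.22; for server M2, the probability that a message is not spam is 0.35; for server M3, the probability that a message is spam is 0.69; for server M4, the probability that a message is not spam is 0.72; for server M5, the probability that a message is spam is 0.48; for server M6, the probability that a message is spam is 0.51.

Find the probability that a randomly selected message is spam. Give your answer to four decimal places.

P(S) ≈ 0.3835

P(S|M2) = 1 − 0.35 = 0.65.
P(S|M4) = 1 − 0.72 = 0.28.
Summing over the partition,
P(S) = P(S|M1)·P(M1) + P(S|M2)·P(M2) + P(S|M3)·P(M3) + P(S|M4)·P(M4) + P(S|M5)·P(M5) + P(S|M6)·P(M6)
      = 0.22·0.16 + 0.65·0.12 + 0.69·0.12 + 0.28·0.51 + 0.48·0.04 + 0.51·0.05
      = 0.0352 + 0.078 + 0.0828 + 0.1428 + 0.0192 + 0.0255 = 0.3835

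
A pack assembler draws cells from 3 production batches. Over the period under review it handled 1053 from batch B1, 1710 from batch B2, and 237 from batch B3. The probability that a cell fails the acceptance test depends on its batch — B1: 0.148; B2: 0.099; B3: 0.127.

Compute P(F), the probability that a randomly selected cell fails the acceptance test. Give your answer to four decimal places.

P(F) ≈ 0.1184

Total: 1053 + 1710 + 237 = 3000.
P(B1) = 1053/3000 = 0.351. P(B2) = 1710/3000 = 0.57. P(B3) = 237/3000 = 0.079.
Using total probability over the partition,
P(F) = P(F|B1)·P(B1) + P(F|B2)·P(B2) + P(F|B3)·P(B3)
      = 0.148·0.351 + 0.099·0.57 + 0.127·0.079
      = 0.051948 + 0.05643 + 0.010033 = 0.118411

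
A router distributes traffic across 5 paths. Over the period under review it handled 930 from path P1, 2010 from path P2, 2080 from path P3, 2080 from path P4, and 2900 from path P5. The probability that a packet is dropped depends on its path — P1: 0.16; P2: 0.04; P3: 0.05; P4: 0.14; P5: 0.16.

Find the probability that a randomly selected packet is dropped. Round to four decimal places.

0.1088

Total: 930 + 2010 + 2080 + 2080 + 2900 = 10000.
P(P1) = 930/10000 = 0.093. P(P2) = 2010/10000 = 0.201. P(P3) = 2080/10000 = 0.208. P(P4) = 2080/10000 = 0.208. P(P5) = 2900/10000 = 0.29.
P(L) = P(L|P1)·P(P1) + P(L|P2)·P(P2) + P(L|P3)·P(P3) + P(L|P4)·P(P4) + P(L|P5)·P(P5)
      = 0.16·0.093 + 0.04·0.201 + 0.05·0.208 + 0.14·0.208 + 0.16·0.29
      = 0.01488 + 0.00804 + 0.0104 + 0.02912 + 0.0464 = 0.10884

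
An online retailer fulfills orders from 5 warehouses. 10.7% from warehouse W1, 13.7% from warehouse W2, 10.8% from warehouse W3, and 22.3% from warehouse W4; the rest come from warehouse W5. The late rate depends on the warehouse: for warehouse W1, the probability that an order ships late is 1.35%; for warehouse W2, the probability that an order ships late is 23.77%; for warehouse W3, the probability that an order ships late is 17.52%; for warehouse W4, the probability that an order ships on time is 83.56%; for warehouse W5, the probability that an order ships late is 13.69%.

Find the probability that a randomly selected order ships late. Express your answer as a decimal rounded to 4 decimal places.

P(L) ≈ 0.1478

P(W5) = 1 − (0.107 + 0.137 + 0.108 + 0.223) = 0.425.
P(L|W4) = 1 − 0.8356 = 0.1644.
P(L) = P(L|W1)·P(W1) + P(L|W2)·P(W2) + P(L|W3)·P(W3) + P(L|W4)·P(W4) + P(L|W5)·P(W5)
      = 0.0135·0.107 + 0.2377·0.137 + 0.1752·0.108 + 0.1644·0.223 + 0.1369·0.425
      = 0.0014445 + 0.0325649 + 0.0189216 + 0.0366612 + 0.0581825 = 0.1477747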